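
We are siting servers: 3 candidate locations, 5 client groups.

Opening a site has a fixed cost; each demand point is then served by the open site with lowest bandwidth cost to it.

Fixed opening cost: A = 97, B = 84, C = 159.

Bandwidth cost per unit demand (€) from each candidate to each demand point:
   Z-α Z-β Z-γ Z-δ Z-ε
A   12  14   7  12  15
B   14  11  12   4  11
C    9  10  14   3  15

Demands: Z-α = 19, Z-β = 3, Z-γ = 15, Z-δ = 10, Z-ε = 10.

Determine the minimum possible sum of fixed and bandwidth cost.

697

Open {A, B}: assign each demand point to its cheapest open site.
  Z-α→A 19×12=228, Z-β→B 3×11=33, Z-γ→A 15×7=105, Z-δ→B 10×4=40, Z-ε→B 10×11=110
  bandwidth cost 516, fixed 181 → total 697.
Compare {B}: bandwidth cost 629 + fixed 84 = 713.
Compare {A}: bandwidth cost 645 + fixed 97 = 742.
Compare {A, C}: bandwidth cost 486 + fixed 256 = 742.
All other subsets cost ≥ 713. Minimum total cost: 697.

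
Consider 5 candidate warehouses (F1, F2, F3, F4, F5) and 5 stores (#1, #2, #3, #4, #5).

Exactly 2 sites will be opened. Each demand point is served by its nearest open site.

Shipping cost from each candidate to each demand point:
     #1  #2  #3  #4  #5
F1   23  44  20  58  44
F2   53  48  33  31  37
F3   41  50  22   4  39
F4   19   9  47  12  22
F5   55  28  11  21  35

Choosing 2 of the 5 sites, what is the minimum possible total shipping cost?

Open {F4, F5}.
  #1→F4 19, #2→F4 9, #3→F5 11, #4→F4 12, #5→F4 22  ⇒ total 73.
Compare {F3, F4}: total 76.
Compare {F1, F4}: total 82.
No size-2 selection does better; minimum is 73.

73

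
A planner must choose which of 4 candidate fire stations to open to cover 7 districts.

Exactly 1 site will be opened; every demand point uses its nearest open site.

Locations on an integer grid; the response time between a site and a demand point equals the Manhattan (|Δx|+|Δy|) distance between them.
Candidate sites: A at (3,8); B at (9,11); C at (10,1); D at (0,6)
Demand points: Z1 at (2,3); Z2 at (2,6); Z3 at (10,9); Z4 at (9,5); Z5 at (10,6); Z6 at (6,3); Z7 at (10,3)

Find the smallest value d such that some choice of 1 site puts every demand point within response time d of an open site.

Open {A}.
  Farthest demand point is Z7 at response time 12 (to A); all others are ≤ 12.
With {C} the worst case is 13.
With {D} the worst case is 13.
No size-1 selection achieves below 12.

12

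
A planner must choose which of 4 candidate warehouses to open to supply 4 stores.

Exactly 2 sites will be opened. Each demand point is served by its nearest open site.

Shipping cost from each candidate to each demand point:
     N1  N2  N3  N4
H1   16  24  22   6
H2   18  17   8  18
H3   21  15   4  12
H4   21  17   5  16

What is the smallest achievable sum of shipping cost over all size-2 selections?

41

Open {H1, H3}.
  N1→H1 16, N2→H3 15, N3→H3 4, N4→H1 6  ⇒ total 41.
Compare {H1, H4}: total 44.
Compare {H1, H2}: total 47.
No size-2 selection does better; minimum is 41.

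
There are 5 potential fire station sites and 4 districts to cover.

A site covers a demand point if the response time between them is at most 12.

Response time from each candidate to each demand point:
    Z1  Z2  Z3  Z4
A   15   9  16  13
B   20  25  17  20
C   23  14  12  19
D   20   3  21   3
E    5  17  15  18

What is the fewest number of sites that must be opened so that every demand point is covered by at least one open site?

3

Coverage sets (demand points within 12 of each site):
  A: {Z2}
  B: {}
  C: {Z3}
  D: {Z2, Z4}
  E: {Z1}
No 2 sites suffice: every size-2 union leaves at least one demand point uncovered.
But {C, D, E} covers everything, so the minimum is 3.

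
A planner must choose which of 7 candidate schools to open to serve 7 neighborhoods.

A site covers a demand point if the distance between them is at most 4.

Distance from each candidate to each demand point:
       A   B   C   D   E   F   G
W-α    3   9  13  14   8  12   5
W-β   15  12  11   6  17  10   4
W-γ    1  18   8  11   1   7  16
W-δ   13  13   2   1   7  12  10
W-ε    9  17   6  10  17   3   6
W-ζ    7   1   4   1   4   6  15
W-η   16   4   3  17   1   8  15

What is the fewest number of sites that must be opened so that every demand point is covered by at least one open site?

Coverage sets (demand points within 4 of each site):
  W-α: {A}
  W-β: {G}
  W-γ: {A, E}
  W-δ: {C, D}
  W-ε: {F}
  W-ζ: {B, C, D, E}
  W-η: {B, C, E}
No 3 sites suffice: every size-3 union leaves at least one demand point uncovered.
But {W-α, W-β, W-ε, W-ζ} covers everything, so the minimum is 4.

4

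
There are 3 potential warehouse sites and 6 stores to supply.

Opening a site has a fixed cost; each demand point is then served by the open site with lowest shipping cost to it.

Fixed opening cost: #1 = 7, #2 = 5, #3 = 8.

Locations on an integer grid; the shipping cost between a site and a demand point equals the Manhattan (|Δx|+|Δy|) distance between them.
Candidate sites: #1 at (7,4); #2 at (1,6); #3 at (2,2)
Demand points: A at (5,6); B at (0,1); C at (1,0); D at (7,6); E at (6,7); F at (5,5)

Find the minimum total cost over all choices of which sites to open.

Open {#1, #3}: assign each demand point to its cheapest open site.
  A→#1 4, B→#3 3, C→#3 3, D→#1 2, E→#1 4, F→#1 3
  shipping cost 19, fixed 15 → total 34.
Compare {#1, #2}: shipping cost 25 + fixed 12 = 37.
Compare {#2}: shipping cost 33 + fixed 5 = 38.
Compare {#1, #2, #3}: shipping cost 19 + fixed 20 = 39.
All other subsets cost ≥ 37. Minimum total cost: 34.

34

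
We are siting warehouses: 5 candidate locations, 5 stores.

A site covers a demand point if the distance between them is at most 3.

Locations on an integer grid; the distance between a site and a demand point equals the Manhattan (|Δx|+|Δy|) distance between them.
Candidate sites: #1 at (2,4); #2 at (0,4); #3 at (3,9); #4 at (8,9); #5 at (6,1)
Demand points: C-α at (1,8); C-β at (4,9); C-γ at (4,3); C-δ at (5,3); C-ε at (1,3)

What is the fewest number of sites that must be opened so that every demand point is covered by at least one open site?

Coverage sets (demand points within 3 of each site):
  #1: {C-γ, C-ε}
  #2: {C-ε}
  #3: {C-α, C-β}
  #4: {}
  #5: {C-δ}
No 2 sites suffice: every size-2 union leaves at least one demand point uncovered.
But {#1, #3, #5} covers everything, so the minimum is 3.

3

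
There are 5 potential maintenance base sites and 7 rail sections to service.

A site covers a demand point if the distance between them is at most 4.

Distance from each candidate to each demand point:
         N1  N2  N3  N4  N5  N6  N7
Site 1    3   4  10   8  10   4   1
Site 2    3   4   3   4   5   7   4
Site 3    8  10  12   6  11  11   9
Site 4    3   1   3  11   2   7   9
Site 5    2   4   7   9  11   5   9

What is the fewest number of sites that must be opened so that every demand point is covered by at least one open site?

3

Coverage sets (demand points within 4 of each site):
  Site 1: {N1, N2, N6, N7}
  Site 2: {N1, N2, N3, N4, N7}
  Site 3: {}
  Site 4: {N1, N2, N3, N5}
  Site 5: {N1, N2}
No 2 sites suffice: every size-2 union leaves at least one demand point uncovered.
But {Site 1, Site 2, Site 4} covers everything, so the minimum is 3.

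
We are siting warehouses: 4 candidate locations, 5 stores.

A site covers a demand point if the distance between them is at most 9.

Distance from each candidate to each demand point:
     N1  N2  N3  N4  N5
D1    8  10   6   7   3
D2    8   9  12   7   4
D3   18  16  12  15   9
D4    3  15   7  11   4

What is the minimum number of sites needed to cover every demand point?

2

Coverage sets (demand points within 9 of each site):
  D1: {N1, N3, N4, N5}
  D2: {N1, N2, N4, N5}
  D3: {N5}
  D4: {N1, N3, N5}
No single site covers all 5 demand points.
But {D1, D2} covers everything, so the minimum is 2.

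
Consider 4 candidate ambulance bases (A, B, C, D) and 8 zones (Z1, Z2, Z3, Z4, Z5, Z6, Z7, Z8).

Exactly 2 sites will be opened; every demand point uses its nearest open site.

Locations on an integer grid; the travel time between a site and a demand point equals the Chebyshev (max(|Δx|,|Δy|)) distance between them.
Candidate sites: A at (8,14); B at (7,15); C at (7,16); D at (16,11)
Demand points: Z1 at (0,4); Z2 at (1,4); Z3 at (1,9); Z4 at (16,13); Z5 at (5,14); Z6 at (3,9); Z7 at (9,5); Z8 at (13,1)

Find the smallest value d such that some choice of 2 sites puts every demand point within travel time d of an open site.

10

Open {A, D}.
  Farthest demand point is Z1 at travel time 10 (to A); all others are ≤ 10.
With {B, D} the worst case is 11.
With {C, D} the worst case is 12.
No size-2 selection achieves below 10.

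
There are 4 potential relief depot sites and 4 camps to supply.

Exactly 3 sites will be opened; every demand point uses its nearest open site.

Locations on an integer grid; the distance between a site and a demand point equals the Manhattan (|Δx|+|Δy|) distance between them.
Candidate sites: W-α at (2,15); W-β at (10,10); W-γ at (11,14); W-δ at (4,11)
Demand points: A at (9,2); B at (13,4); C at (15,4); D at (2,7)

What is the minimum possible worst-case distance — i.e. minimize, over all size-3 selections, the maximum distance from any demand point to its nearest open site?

11

Open {W-α, W-β, W-γ}.
  Farthest demand point is C at distance 11 (to W-β); all others are ≤ 11.
With {W-α, W-β, W-δ} the worst case is 11.
With {W-β, W-γ, W-δ} the worst case is 11.
No size-3 selection achieves below 11.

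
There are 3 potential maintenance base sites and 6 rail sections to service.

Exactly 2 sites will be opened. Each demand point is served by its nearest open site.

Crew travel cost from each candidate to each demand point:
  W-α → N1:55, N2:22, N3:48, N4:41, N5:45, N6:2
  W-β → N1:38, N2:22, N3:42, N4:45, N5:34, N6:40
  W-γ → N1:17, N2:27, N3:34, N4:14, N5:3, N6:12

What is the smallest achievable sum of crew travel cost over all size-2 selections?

Open {W-α, W-γ}.
  N1→W-γ 17, N2→W-α 22, N3→W-γ 34, N4→W-γ 14, N5→W-γ 3, N6→W-α 2  ⇒ total 92.
Compare {W-β, W-γ}: total 102.
Compare {W-α, W-β}: total 179.

92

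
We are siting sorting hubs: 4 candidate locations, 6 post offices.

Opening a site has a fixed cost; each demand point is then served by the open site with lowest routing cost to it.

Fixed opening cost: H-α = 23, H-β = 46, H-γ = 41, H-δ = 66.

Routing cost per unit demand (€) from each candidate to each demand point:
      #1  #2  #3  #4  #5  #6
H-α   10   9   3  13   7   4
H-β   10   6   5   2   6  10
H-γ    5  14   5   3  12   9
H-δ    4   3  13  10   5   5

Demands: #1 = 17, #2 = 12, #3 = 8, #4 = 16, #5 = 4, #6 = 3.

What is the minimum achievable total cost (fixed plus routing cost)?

323

Open {H-β, H-δ}: assign each demand point to its cheapest open site.
  #1→H-δ 17×4=68, #2→H-δ 12×3=36, #3→H-β 8×5=40, #4→H-β 16×2=32, #5→H-δ 4×5=20, #6→H-δ 3×5=15
  routing cost 211, fixed 112 → total 323.
Compare {H-α, H-β, H-δ}: routing cost 192 + fixed 135 = 327.
Compare {H-γ, H-δ}: routing cost 227 + fixed 107 = 334.
Compare {H-α, H-γ, H-δ}: routing cost 208 + fixed 130 = 338.
All other subsets cost ≥ 327. Minimum total cost: 323.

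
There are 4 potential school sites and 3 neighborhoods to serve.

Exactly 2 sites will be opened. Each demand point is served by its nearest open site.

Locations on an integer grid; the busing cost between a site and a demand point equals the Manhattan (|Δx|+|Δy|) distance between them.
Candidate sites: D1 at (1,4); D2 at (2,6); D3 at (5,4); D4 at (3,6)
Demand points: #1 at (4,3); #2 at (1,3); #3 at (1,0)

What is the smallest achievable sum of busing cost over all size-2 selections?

Open {D1, D3}.
  #1→D3 2, #2→D1 1, #3→D1 4  ⇒ total 7.
Compare {D1, D2}: total 9.
Compare {D1, D4}: total 9.
No size-2 selection does better; minimum is 7.

7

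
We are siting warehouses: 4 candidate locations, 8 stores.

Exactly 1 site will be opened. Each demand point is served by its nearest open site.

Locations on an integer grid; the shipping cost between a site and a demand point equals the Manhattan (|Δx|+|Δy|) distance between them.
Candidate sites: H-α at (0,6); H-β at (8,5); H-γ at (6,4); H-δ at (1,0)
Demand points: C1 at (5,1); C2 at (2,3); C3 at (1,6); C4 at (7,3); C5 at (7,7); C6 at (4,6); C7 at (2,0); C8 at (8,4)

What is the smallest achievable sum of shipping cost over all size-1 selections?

36

Open {H-γ}.
  C1→H-γ 4, C2→H-γ 5, C3→H-γ 7, C4→H-γ 2, C5→H-γ 4, C6→H-γ 4, C7→H-γ 8, C8→H-γ 2  ⇒ total 36.
Compare {H-β}: total 46.
Compare {H-α}: total 56.
No size-1 selection does better; minimum is 36.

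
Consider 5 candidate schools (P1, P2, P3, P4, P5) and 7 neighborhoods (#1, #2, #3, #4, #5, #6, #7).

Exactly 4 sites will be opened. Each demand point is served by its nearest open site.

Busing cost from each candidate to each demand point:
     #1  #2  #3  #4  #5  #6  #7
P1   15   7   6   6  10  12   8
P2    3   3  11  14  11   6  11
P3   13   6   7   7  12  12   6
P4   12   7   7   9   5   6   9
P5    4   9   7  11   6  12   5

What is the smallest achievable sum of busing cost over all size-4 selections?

Open {P1, P2, P4, P5}.
  #1→P2 3, #2→P2 3, #3→P1 6, #4→P1 6, #5→P4 5, #6→P2 6, #7→P5 5  ⇒ total 34.
Compare {P1, P2, P3, P4}: total 35.
Compare {P1, P2, P3, P5}: total 35.
No size-4 selection does better; minimum is 34.

34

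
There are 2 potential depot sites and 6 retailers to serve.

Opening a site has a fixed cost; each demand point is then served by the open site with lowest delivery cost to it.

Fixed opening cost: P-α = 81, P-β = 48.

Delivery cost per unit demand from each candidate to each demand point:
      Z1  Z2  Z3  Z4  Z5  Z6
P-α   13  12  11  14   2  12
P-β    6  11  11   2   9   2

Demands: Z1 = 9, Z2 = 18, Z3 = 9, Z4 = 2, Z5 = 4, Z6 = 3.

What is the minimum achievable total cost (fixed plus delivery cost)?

Open {P-β}: assign each demand point to its cheapest open site.
  Z1→P-β 9×6=54, Z2→P-β 18×11=198, Z3→P-β 9×11=99, Z4→P-β 2×2=4, Z5→P-β 4×9=36, Z6→P-β 3×2=6
  delivery cost 397, fixed 48 → total 445.
Compare {P-α, P-β}: delivery cost 369 + fixed 129 = 498.
Compare {P-α}: delivery cost 504 + fixed 81 = 585.

445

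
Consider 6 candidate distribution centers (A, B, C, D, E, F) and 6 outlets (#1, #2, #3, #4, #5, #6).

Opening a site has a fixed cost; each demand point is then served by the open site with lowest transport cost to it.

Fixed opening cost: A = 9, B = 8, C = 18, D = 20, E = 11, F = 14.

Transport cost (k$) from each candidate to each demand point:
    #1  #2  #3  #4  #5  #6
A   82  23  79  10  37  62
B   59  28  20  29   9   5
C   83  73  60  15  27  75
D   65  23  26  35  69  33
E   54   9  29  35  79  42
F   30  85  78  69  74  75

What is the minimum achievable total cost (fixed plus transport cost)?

Open {A, B, E, F}: assign each demand point to its cheapest open site.
  #1→F 30, #2→E 9, #3→B 20, #4→A 10, #5→B 9, #6→B 5
  transport cost 83, fixed 42 → total 125.
Compare {A, B, F}: transport cost 97 + fixed 31 = 128.
Compare {A, B, E}: transport cost 107 + fixed 28 = 135.
Compare {B, E, F}: transport cost 102 + fixed 33 = 135.
All other subsets cost ≥ 128. Minimum total cost: 125.

125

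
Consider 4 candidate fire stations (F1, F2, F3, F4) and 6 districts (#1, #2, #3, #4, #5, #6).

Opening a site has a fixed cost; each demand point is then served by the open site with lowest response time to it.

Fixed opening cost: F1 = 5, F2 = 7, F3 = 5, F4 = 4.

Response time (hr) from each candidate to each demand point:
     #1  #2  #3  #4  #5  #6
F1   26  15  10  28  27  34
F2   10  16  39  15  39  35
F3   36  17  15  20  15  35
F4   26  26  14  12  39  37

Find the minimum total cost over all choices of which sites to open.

Open {F1, F2, F3}: assign each demand point to its cheapest open site.
  #1→F2 10, #2→F1 15, #3→F1 10, #4→F2 15, #5→F3 15, #6→F1 34
  response time 99, fixed 17 → total 116.
Compare {F1, F2, F3, F4}: response time 96 + fixed 21 = 117.
Compare {F2, F3}: response time 106 + fixed 12 = 118.
Compare {F2, F3, F4}: response time 102 + fixed 16 = 118.
All other subsets cost ≥ 117. Minimum total cost: 116.

116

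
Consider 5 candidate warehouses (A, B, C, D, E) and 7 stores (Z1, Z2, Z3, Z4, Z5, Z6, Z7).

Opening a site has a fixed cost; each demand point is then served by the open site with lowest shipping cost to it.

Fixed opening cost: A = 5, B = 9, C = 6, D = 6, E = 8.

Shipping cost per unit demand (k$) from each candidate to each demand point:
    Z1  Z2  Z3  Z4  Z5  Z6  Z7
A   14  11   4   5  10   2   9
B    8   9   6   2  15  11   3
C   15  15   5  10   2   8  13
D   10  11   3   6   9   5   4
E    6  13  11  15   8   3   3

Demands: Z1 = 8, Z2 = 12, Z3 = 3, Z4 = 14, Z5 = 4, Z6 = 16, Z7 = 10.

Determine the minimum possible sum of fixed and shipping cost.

294

Open {A, B, C, E}: assign each demand point to its cheapest open site.
  Z1→E 8×6=48, Z2→B 12×9=108, Z3→A 3×4=12, Z4→B 14×2=28, Z5→C 4×2=8, Z6→A 16×2=32, Z7→B 10×3=30
  shipping cost 266, fixed 28 → total 294.
Compare {A, B, C, D, E}: shipping cost 263 + fixed 34 = 297.
Compare {A, B, C}: shipping cost 282 + fixed 20 = 302.
Compare {A, B, C, D}: shipping cost 279 + fixed 26 = 305.
All other subsets cost ≥ 297. Minimum total cost: 294.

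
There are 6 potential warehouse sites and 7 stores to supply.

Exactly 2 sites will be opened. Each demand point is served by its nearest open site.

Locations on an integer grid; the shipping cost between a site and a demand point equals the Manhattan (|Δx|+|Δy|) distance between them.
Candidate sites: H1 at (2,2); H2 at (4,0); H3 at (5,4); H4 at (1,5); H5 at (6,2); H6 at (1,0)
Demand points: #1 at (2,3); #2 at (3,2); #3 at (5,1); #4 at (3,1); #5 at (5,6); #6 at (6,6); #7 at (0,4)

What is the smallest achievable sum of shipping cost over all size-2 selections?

16

Open {H1, H3}.
  #1→H1 1, #2→H1 1, #3→H3 3, #4→H1 2, #5→H3 2, #6→H3 3, #7→H1 4  ⇒ total 16.
Compare {H1, H5}: total 19.
Compare {H1, H4}: total 21.
No size-2 selection does better; minimum is 16.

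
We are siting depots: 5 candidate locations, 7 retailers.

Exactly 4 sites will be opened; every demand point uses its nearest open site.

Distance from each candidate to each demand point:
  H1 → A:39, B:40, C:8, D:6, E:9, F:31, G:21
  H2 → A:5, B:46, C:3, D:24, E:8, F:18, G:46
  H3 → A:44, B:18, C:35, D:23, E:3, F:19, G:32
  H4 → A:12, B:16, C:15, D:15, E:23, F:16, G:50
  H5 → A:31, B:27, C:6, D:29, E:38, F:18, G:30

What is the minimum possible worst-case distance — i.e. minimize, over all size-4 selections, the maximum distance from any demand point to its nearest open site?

21

Open {H1, H2, H3, H4}.
  Farthest demand point is G at distance 21 (to H1); all others are ≤ 21.
With {H1, H2, H3, H5} the worst case is 21.
With {H1, H2, H4, H5} the worst case is 21.
No size-4 selection achieves below 21.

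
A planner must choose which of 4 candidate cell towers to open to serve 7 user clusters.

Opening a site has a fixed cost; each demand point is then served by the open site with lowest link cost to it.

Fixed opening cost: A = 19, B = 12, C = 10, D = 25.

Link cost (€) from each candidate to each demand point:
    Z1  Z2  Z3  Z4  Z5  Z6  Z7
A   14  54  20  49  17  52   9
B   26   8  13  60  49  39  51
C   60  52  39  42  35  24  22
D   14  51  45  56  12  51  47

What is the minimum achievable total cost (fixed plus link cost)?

Open {A, B, C}: assign each demand point to its cheapest open site.
  Z1→A 14, Z2→B 8, Z3→B 13, Z4→C 42, Z5→A 17, Z6→C 24, Z7→A 9
  link cost 127, fixed 41 → total 168.
Compare {A, B}: link cost 149 + fixed 31 = 180.
Compare {B, C, D}: link cost 135 + fixed 47 = 182.
Compare {A, B, C, D}: link cost 122 + fixed 66 = 188.
All other subsets cost ≥ 180. Minimum total cost: 168.

168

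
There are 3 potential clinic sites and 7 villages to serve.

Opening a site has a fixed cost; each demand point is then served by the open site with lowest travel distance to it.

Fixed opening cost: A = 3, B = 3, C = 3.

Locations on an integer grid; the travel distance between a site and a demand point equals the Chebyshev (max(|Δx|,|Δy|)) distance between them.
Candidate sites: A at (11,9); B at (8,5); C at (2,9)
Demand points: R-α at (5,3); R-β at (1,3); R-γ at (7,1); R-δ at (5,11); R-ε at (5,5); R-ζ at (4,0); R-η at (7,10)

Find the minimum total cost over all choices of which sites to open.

Open {B, C}: assign each demand point to its cheapest open site.
  R-α→B 3, R-β→C 6, R-γ→B 4, R-δ→C 3, R-ε→B 3, R-ζ→B 5, R-η→B 5
  travel distance 29, fixed 6 → total 35.
Compare {B}: travel distance 33 + fixed 3 = 36.
Compare {A, B, C}: travel distance 28 + fixed 9 = 37.
Compare {A, B}: travel distance 32 + fixed 6 = 38.
All other subsets cost ≥ 36. Minimum total cost: 35.

35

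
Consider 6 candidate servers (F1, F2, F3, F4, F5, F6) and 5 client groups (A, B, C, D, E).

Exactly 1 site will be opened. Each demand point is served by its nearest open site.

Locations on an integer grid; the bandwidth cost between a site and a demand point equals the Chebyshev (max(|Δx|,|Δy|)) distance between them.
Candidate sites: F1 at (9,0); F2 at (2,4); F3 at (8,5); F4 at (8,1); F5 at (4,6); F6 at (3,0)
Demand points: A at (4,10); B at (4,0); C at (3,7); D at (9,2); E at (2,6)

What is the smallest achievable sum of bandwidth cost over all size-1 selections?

18

Open {F5}.
  A→F5 4, B→F5 6, C→F5 1, D→F5 5, E→F5 2  ⇒ total 18.
Compare {F2}: total 22.
Compare {F3}: total 24.
No size-1 selection does better; minimum is 18.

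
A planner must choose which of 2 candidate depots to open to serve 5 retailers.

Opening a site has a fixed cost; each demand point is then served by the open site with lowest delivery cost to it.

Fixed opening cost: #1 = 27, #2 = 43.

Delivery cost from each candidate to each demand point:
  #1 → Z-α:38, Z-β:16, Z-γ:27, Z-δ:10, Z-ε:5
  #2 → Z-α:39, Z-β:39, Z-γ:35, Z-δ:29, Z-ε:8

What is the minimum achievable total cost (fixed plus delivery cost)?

123

Open {#1}: assign each demand point to its cheapest open site.
  Z-α→#1 38, Z-β→#1 16, Z-γ→#1 27, Z-δ→#1 10, Z-ε→#1 5
  delivery cost 96, fixed 27 → total 123.
Compare {#1, #2}: delivery cost 96 + fixed 70 = 166.
Compare {#2}: delivery cost 150 + fixed 43 = 193.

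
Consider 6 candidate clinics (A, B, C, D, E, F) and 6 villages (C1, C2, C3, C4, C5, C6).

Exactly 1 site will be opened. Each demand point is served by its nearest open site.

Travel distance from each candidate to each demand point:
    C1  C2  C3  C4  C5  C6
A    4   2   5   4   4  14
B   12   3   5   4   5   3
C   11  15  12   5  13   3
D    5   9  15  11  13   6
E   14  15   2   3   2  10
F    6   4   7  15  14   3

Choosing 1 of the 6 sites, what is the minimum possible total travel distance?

Open {B}.
  C1→B 12, C2→B 3, C3→B 5, C4→B 4, C5→B 5, C6→B 3  ⇒ total 32.
Compare {A}: total 33.
Compare {E}: total 46.
No size-1 selection does better; minimum is 32.

32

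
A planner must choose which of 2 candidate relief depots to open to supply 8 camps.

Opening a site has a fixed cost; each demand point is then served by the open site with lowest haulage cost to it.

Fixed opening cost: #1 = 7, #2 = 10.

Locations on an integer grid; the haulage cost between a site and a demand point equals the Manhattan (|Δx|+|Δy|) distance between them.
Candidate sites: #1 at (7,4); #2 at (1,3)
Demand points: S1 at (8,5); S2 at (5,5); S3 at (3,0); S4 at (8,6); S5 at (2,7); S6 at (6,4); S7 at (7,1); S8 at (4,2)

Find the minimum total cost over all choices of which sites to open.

40

Open {#1}: assign each demand point to its cheapest open site.
  S1→#1 2, S2→#1 3, S3→#1 8, S4→#1 3, S5→#1 8, S6→#1 1, S7→#1 3, S8→#1 5
  haulage cost 33, fixed 7 → total 40.
Compare {#1, #2}: haulage cost 26 + fixed 17 = 43.
Compare {#2}: haulage cost 53 + fixed 10 = 63.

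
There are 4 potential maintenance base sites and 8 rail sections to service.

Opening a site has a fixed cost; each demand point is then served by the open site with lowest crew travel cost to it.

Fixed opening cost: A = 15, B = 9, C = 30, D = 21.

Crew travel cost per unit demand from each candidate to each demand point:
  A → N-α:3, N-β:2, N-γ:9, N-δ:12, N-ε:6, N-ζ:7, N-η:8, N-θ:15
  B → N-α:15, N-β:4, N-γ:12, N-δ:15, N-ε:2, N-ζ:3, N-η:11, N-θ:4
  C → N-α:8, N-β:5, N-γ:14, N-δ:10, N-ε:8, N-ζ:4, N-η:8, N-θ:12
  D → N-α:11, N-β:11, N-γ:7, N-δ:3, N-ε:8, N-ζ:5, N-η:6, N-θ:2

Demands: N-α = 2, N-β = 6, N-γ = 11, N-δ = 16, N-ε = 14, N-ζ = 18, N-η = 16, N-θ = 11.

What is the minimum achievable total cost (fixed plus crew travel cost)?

388

Open {A, B, D}: assign each demand point to its cheapest open site.
  N-α→A 2×3=6, N-β→A 6×2=12, N-γ→D 11×7=77, N-δ→D 16×3=48, N-ε→B 14×2=28, N-ζ→B 18×3=54, N-η→D 16×6=96, N-θ→D 11×2=22
  crew travel cost 343, fixed 45 → total 388.
Compare {B, D}: crew travel cost 371 + fixed 30 = 401.
Compare {A, B, C, D}: crew travel cost 343 + fixed 75 = 418.
Compare {B, C, D}: crew travel cost 365 + fixed 60 = 425.
All other subsets cost ≥ 401. Minimum total cost: 388.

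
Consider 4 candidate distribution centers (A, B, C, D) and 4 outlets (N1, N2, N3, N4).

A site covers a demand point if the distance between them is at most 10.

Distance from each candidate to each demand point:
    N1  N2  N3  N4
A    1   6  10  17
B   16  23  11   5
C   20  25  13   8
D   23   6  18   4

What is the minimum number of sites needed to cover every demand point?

Coverage sets (demand points within 10 of each site):
  A: {N1, N2, N3}
  B: {N4}
  C: {N4}
  D: {N2, N4}
No single site covers all 4 demand points.
But {A, B} covers everything, so the minimum is 2.

2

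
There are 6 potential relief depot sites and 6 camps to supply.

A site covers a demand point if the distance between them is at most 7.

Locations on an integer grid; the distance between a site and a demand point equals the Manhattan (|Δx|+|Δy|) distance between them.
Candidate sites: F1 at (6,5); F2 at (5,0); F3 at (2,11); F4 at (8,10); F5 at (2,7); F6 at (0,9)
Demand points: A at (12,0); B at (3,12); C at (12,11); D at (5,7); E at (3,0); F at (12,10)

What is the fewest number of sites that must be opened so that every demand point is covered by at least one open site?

Coverage sets (demand points within 7 of each site):
  F1: {D}
  F2: {A, D, E}
  F3: {B, D}
  F4: {B, C, D, F}
  F5: {B, D}
  F6: {B, D}
No single site covers all 6 demand points.
But {F2, F4} covers everything, so the minimum is 2.

2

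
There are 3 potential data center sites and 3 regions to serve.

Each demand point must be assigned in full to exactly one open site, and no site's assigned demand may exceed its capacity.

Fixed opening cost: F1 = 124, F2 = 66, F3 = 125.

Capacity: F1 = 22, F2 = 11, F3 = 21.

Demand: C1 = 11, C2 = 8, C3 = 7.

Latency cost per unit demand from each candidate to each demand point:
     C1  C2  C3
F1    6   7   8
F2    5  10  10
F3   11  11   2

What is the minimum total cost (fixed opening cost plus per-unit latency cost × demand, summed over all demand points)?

348

Open {F2, F3}; cheapest assignment that respects the capacities:
  F2 (cap 11, load 11): C1 — cost 11×5 = 55
  F3 (cap 21, load 15): C2, C3 — cost 8×11 + 7×2 = 102
  Shipping 157, fixed 191 → total 348.
  Any other capacity-feasible assignment to {F2, F3} ships for at least 157.
Compare {F1, F2}: its best feasible assignment gives total 357.
Compare {F1, F3}: its best feasible assignment gives total 385.
Every other set of open sites that can feasibly serve all demand totals ≥ 357 even under its best assignment. Minimum: 348.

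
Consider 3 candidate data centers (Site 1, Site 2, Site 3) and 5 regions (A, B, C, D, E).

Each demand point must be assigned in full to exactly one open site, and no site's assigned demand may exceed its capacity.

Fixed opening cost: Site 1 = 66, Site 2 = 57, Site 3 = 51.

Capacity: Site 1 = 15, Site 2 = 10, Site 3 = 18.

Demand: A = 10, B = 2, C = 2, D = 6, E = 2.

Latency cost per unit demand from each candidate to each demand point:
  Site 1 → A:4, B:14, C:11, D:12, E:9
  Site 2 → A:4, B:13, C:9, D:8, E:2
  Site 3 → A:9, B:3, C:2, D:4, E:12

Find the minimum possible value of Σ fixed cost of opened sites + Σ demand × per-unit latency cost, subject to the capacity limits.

Open {Site 2, Site 3}; cheapest assignment that respects the capacities:
  Site 2 (cap 10, load 10): A — cost 10×4 = 40
  Site 3 (cap 18, load 12): B, C, D, E — cost 2×3 + 2×2 + 6×4 + 2×12 = 58
  Shipping 98, fixed 108 → total 206.
  Any other capacity-feasible assignment to {Site 2, Site 3} ships for at least 98.
Compare {Site 1, Site 3}: its best feasible assignment gives total 209.
Compare {Site 1, Site 2, Site 3}: its best feasible assignment gives total 252.
Every other set of open sites that can feasibly serve all demand totals ≥ 209 even under its best assignment. Minimum: 206.

206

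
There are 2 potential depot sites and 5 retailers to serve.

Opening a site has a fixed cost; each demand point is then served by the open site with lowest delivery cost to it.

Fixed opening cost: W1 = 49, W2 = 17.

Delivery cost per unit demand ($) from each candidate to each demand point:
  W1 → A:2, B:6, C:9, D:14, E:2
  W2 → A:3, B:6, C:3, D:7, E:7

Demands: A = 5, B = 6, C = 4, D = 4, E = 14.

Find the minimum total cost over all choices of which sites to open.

180

Open {W1, W2}: assign each demand point to its cheapest open site.
  A→W1 5×2=10, B→W1 6×6=36, C→W2 4×3=12, D→W2 4×7=28, E→W1 14×2=28
  delivery cost 114, fixed 66 → total 180.
Compare {W2}: delivery cost 189 + fixed 17 = 206.
Compare {W1}: delivery cost 166 + fixed 49 = 215.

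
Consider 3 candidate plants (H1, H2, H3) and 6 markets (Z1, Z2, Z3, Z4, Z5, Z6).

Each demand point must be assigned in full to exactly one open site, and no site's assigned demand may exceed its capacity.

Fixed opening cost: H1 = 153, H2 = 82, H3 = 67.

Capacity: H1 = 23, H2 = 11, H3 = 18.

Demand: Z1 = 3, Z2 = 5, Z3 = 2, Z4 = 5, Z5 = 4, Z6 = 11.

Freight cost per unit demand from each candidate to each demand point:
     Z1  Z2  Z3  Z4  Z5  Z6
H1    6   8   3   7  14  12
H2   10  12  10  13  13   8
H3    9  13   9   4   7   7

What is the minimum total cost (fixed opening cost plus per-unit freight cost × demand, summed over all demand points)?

424

Open {H1, H3}; cheapest assignment that respects the capacities:
  H1 (cap 23, load 15): Z1, Z2, Z3, Z4 — cost 3×6 + 5×8 + 2×3 + 5×7 = 99
  H3 (cap 18, load 15): Z5, Z6 — cost 4×7 + 11×7 = 105
  Shipping 204, fixed 220 → total 424.
  Any other capacity-feasible assignment to {H1, H3} ships for at least 204.
Compare {H1, H2}: its best feasible assignment gives total 478.
Compare {H1, H2, H3}: its best feasible assignment gives total 502.
Every other set of open sites that can feasibly serve all demand totals ≥ 478 even under its best assignment. Minimum: 424.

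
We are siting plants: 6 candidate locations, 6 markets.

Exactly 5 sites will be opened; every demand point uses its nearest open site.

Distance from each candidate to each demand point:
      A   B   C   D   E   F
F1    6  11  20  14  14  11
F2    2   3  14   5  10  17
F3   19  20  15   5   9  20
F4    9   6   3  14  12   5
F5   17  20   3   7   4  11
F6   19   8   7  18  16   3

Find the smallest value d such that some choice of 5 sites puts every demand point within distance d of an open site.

Open {F1, F2, F3, F4, F5}.
  Farthest demand point is D at distance 5 (to F2); all others are ≤ 5.
With {F1, F2, F3, F5, F6} the worst case is 5.
With {F1, F2, F4, F5, F6} the worst case is 5.
No size-5 selection achieves below 5.

5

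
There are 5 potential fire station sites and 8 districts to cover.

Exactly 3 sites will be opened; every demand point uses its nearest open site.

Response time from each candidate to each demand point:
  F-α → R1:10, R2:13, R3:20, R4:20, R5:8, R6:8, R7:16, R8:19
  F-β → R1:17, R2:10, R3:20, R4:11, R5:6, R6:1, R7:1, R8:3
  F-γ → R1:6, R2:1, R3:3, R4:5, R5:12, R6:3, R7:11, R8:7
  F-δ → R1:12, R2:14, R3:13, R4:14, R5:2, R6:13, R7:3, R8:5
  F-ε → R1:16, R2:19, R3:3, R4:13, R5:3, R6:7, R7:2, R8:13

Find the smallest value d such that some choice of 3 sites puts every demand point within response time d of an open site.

6

Open {F-α, F-β, F-γ}.
  Farthest demand point is R1 at response time 6 (to F-γ); all others are ≤ 6.
With {F-α, F-γ, F-δ} the worst case is 6.
With {F-β, F-γ, F-δ} the worst case is 6.
No size-3 selection achieves below 6.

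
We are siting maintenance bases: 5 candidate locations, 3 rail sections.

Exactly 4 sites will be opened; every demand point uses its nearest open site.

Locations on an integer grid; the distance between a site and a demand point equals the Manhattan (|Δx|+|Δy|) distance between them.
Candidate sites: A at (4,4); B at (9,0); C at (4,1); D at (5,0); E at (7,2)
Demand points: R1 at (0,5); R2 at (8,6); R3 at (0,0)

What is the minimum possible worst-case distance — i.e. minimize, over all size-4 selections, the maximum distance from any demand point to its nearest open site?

Open {A, B, C, E}.
  Farthest demand point is R1 at distance 5 (to A); all others are ≤ 5.
With {A, B, D, E} the worst case is 5.
With {A, C, D, E} the worst case is 5.
No size-4 selection achieves below 5.

5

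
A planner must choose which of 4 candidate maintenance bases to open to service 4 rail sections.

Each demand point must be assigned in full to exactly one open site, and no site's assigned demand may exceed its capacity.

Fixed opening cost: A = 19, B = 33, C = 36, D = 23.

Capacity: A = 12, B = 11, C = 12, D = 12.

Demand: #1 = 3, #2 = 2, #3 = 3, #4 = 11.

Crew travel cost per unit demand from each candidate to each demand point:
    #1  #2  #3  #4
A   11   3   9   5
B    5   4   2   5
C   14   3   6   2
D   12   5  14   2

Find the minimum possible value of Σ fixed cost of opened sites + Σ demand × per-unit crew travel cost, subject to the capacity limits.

107

Open {B, D}; cheapest assignment that respects the capacities:
  B (cap 11, load 8): #1, #2, #3 — cost 3×5 + 2×4 + 3×2 = 29
  D (cap 12, load 11): #4 — cost 11×2 = 22
  Shipping 51, fixed 56 → total 107.
  Any other capacity-feasible assignment to {B, D} ships for at least 51.
Compare {B, C}: its best feasible assignment gives total 120.
Compare {A, B, D}: its best feasible assignment gives total 124.
Every other set of open sites that can feasibly serve all demand totals ≥ 120 even under its best assignment. Minimum: 107.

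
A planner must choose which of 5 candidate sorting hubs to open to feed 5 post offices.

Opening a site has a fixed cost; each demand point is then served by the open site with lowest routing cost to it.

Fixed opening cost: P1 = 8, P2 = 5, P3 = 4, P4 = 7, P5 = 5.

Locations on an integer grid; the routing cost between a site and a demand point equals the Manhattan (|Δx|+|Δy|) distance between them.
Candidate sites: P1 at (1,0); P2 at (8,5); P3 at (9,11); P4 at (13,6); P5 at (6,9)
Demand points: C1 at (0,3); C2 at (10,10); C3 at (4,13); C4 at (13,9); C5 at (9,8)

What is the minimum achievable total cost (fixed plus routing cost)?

Open {P1, P3}: assign each demand point to its cheapest open site.
  C1→P1 4, C2→P3 2, C3→P3 7, C4→P3 6, C5→P3 3
  routing cost 22, fixed 12 → total 34.
Compare {P2, P3}: routing cost 28 + fixed 9 = 37.
Compare {P3, P5}: routing cost 29 + fixed 9 = 38.
Compare {P1, P3, P4}: routing cost 19 + fixed 19 = 38.
All other subsets cost ≥ 37. Minimum total cost: 34.

34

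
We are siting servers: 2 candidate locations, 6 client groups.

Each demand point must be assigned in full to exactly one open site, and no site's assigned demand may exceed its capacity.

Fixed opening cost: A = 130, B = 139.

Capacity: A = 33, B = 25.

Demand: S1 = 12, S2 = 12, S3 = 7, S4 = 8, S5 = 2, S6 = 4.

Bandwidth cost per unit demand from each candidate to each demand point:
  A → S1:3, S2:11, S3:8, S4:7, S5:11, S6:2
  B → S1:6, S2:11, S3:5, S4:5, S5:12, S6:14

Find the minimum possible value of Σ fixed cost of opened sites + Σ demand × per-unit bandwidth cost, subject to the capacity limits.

542

Open {A, B}; cheapest assignment that respects the capacities:
  A (cap 33, load 30): S1, S2, S5, S6 — cost 12×3 + 12×11 + 2×11 + 4×2 = 198
  B (cap 25, load 15): S3, S4 — cost 7×5 + 8×5 = 75
  Shipping 273, fixed 269 → total 542.
  Any other capacity-feasible assignment to {A, B} ships for at least 273.
Total demand is 45 and no other set of sites has combined capacity ≥ 45, so {A, B} is the only feasible choice of open sites. Minimum: 542.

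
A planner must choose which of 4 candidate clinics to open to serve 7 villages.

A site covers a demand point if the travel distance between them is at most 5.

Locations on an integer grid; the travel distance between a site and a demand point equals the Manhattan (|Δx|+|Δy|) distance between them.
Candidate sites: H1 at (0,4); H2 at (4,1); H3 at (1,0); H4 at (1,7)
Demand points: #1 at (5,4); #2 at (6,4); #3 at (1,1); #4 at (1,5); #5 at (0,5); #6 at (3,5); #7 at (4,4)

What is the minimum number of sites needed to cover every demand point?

Coverage sets (demand points within 5 of each site):
  H1: {#1, #3, #4, #5, #6, #7}
  H2: {#1, #2, #3, #6, #7}
  H3: {#3, #4}
  H4: {#4, #5, #6}
No single site covers all 7 demand points.
But {H1, H2} covers everything, so the minimum is 2.

2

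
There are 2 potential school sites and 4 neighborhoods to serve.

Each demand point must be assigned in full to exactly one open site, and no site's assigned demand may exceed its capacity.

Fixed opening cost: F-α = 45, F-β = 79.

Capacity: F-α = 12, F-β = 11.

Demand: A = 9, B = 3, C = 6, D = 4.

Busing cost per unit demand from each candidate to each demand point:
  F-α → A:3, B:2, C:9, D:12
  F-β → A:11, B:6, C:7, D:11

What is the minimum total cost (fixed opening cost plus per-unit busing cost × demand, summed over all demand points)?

Open {F-α, F-β}; cheapest assignment that respects the capacities:
  F-α (cap 12, load 12): A, B — cost 9×3 + 3×2 = 33
  F-β (cap 11, load 10): C, D — cost 6×7 + 4×11 = 86
  Shipping 119, fixed 124 → total 243.
  Any other capacity-feasible assignment to {F-α, F-β} ships for at least 119.
Total demand is 22 and no other set of sites has combined capacity ≥ 22, so {F-α, F-β} is the only feasible choice of open sites. Minimum: 243.

243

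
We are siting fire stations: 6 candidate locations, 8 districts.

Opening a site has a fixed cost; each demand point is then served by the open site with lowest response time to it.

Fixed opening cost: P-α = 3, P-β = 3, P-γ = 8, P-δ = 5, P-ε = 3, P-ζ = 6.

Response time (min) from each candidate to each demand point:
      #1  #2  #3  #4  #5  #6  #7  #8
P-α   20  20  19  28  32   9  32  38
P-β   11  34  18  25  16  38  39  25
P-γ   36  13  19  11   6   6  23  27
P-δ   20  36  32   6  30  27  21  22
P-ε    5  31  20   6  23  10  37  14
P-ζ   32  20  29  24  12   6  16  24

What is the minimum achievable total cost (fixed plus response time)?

Open {P-γ, P-ε, P-ζ}: assign each demand point to its cheapest open site.
  #1→P-ε 5, #2→P-γ 13, #3→P-γ 19, #4→P-ε 6, #5→P-γ 6, #6→P-γ 6, #7→P-ζ 16, #8→P-ε 14
  response time 85, fixed 17 → total 102.
Compare {P-γ, P-ε}: response time 92 + fixed 11 = 103.
Compare {P-β, P-γ, P-ε, P-ζ}: response time 84 + fixed 20 = 104.
Compare {P-β, P-γ, P-ε}: response time 91 + fixed 14 = 105.
All other subsets cost ≥ 103. Minimum total cost: 102.

102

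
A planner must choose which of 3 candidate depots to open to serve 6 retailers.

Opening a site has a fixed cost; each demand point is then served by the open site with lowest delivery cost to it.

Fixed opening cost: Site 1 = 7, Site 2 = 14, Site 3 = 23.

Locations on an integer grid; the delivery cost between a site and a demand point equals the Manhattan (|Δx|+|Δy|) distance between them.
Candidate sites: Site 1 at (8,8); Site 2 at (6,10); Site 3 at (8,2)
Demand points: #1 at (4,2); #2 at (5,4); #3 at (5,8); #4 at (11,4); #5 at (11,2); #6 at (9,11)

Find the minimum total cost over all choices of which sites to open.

47

Open {Site 1}: assign each demand point to its cheapest open site.
  #1→Site 1 10, #2→Site 1 7, #3→Site 1 3, #4→Site 1 7, #5→Site 1 9, #6→Site 1 4
  delivery cost 40, fixed 7 → total 47.
Compare {Site 1, Site 3}: delivery cost 24 + fixed 30 = 54.
Compare {Site 3}: delivery cost 36 + fixed 23 = 59.
Compare {Site 1, Site 2}: delivery cost 40 + fixed 21 = 61.
All other subsets cost ≥ 54. Minimum total cost: 47.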